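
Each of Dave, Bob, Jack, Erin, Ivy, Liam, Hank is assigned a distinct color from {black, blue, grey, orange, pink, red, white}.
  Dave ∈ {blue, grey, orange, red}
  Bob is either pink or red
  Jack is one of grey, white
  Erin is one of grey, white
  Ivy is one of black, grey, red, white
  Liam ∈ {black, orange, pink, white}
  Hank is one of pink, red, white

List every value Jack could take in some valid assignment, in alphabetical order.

grey, white

The 7 variables draw from only 7 values {black, blue, grey, orange, pink, red, white}, so each is used; only Dave can be blue, hence Dave = blue.
The 6 still-open variables together cover exactly {black, grey, orange, pink, red, white} — 6 values for 6 variables — and orange appears only in Liam's list, so Liam = orange.
The 5 still-open variables draw from only 5 values {black, grey, pink, red, white}, so each is used; only Ivy can be black, hence Ivy = black.
Jack and Erin between them cover only {grey, white} — a naked pair. Remove those values from Hank.
No further eliminations apply; Jack can still be any of grey, white.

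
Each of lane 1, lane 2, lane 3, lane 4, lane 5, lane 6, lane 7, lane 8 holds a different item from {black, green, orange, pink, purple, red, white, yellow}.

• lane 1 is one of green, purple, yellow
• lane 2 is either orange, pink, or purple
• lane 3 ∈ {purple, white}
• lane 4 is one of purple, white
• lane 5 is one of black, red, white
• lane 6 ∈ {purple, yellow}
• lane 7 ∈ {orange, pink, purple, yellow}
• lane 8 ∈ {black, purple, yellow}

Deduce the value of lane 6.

yellow

Among the 8 variables, green fits only lane 1 (and all 8 values in {black, green, orange, pink, purple, red, white, yellow} must be used), so lane 1 = green.
The 7 still-open variables together cover exactly {black, orange, pink, purple, red, white, yellow} — 7 values for 7 variables — and red appears only in lane 5's list, so lane 5 = red.
The 6 still-open variables draw from only 6 values {black, orange, pink, purple, white, yellow}, so each is used; only lane 8 can be black, hence lane 8 = black.
lane 3 and lane 4 between them cover only {purple, white} — a naked pair. Remove those values from lane 2, lane 6, lane 7.
So lane 6 = yellow.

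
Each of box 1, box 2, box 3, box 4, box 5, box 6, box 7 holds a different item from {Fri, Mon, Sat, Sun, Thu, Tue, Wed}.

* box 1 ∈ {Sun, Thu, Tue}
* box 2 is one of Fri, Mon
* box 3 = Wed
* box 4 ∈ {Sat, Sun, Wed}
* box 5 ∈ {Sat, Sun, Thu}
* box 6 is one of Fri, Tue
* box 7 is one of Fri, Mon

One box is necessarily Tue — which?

box 6

box 3 has just one choice, so box 3 = Wed. Remove Wed from box 4.
box 2 and box 7 between them cover only {Fri, Mon} — a naked pair. Remove those values from box 6.
So Tue goes to box 6.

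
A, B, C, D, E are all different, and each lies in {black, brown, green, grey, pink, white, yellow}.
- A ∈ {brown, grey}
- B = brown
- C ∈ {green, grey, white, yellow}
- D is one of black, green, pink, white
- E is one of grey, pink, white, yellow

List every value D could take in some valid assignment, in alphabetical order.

black, green, pink, white

B has just one choice, so B = brown. So A can't be brown.
A has just one choice, so A = grey. Strike grey from C, E.
No further eliminations apply; D can still be any of black, green, pink, white.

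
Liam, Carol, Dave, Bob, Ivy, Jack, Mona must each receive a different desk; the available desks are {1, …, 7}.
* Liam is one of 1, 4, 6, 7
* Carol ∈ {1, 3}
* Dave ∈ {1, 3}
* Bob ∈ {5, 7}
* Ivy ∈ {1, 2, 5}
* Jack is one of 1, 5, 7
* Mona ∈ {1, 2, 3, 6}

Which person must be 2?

Ivy

The 7 variables together cover exactly {1, 2, 3, 4, 5, 6, 7} — 7 values for 7 variables — and 4 appears only in Liam's list, so Liam = 4.
The 6 still-open variables together cover exactly {1, 2, 3, 5, 6, 7} — 6 values for 6 variables — and 6 appears only in Mona's list, so Mona = 6.
The 5 still-open variables together cover exactly {1, 2, 3, 5, 7} — 5 values for 5 variables — and 2 appears only in Ivy's list, so Ivy = 2.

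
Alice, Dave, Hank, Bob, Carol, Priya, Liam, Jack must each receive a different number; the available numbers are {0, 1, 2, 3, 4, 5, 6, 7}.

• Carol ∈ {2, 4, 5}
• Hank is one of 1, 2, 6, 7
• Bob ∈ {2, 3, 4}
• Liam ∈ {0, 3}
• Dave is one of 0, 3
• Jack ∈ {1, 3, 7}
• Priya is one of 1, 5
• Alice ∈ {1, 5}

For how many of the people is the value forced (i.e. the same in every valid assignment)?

2

The 8 variables together cover exactly {0, 1, 2, 3, 4, 5, 6, 7} — 8 values for 8 variables — and 6 appears only in Hank's list, so Hank = 6.
The 7 still-open variables draw from only 7 values {0, 1, 2, 3, 4, 5, 7}, so each is used; only Jack can be 7, hence Jack = 7.
Alice and Priya between them cover only {1, 5} — a naked pair. Remove those values from Carol.
Dave and Liam share exactly the 2 values {0, 3}; by pigeonhole those values go to them, so strike 0, 3 from Bob.
Determined: Hank=6, Jack=7. The other people each still have more than one consistent value. That makes 2.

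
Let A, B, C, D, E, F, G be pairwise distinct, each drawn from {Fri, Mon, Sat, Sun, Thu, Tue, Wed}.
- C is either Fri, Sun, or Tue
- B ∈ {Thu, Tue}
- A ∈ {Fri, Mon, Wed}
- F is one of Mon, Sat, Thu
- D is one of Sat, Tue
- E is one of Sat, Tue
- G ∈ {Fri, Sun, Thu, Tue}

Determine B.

Thu

The 7 variables draw from only 7 values {Fri, Mon, Sat, Sun, Thu, Tue, Wed}, so each is used; only A can be Wed, hence A = Wed.
The 6 still-open variables together cover exactly {Fri, Mon, Sat, Sun, Thu, Tue} — 6 values for 6 variables — and Mon appears only in F's list, so F = Mon.
The 2 variables D and E are confined to {Sat, Tue}, which locks those values in; drop them from B, C, G.
So B = Thu.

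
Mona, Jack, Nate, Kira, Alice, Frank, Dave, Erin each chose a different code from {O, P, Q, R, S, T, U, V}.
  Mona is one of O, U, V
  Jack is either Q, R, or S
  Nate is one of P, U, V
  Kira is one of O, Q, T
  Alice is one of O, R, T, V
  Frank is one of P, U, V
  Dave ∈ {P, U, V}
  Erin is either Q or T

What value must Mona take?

O

Among the 8 variables, S fits only Jack (and all 8 values in {O, P, Q, R, S, T, U, V} must be used), so Jack = S.
The 7 still-open variables draw from only 7 values {O, P, Q, R, T, U, V}, so each is used; only Alice can be R, hence Alice = R.
The 3 variables Nate, Frank, Dave are confined to {P, U, V}, which locks those values in; drop them from Mona.
So Mona = O.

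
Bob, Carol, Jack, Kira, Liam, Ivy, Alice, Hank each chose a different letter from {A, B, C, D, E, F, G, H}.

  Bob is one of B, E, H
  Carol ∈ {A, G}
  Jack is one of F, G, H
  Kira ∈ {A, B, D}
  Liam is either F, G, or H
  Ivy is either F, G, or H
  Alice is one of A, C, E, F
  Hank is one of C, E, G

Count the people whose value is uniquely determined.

3

Among the 8 variables, D fits only Kira (and all 8 values in {A, B, C, D, E, F, G, H} must be used), so Kira = D.
The 7 still-open variables draw from only 7 values {A, B, C, E, F, G, H}, so each is used; only Bob can be B, hence Bob = B.
Jack, Liam, Ivy share exactly the 3 values {F, G, H}; by pigeonhole those values go to them, so strike F, G, H from Carol, Alice, Hank.
That leaves Carol = A. Remove A from Alice.
Determined: Bob=B, Carol=A, Kira=D. The other people each still have more than one consistent value. That makes 3.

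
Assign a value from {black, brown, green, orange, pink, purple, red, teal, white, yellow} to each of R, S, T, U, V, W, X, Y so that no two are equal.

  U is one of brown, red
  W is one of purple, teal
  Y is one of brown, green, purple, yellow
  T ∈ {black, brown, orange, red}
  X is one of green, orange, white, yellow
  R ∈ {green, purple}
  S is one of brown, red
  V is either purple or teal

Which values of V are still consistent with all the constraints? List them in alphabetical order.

purple, teal

The 2 variables S and U are confined to {brown, red}, which locks those values in; drop them from T, Y.
V and W between them cover only {purple, teal} — a naked pair. Remove those values from R, Y.
R must be green (only option left). Strike green from X, Y.
Y has just one choice, so Y = yellow. Remove yellow from X.
No further eliminations apply; V can still be any of purple, teal.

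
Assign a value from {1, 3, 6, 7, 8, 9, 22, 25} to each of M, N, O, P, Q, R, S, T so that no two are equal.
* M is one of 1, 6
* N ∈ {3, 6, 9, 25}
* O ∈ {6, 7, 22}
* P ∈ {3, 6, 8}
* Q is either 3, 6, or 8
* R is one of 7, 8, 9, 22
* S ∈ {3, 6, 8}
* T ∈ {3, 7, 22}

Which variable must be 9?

The 8 variables draw from only 8 values {1, 3, 6, 7, 8, 9, 22, 25}, so each is used; only M can be 1, hence M = 1.
The 7 still-open variables draw from only 7 values {3, 6, 7, 8, 9, 22, 25}, so each is used; only N can be 25, hence N = 25.
Among the 6 still-open variables, 9 fits only R (and all 6 values in {3, 6, 7, 8, 9, 22} must be used), so R = 9.

R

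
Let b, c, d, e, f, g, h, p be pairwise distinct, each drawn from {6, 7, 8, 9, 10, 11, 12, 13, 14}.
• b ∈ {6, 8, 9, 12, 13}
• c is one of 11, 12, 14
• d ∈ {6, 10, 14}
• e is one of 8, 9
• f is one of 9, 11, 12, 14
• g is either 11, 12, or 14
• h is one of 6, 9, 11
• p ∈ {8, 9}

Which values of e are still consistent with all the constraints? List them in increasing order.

8, 9

The 8 variables together cover exactly {6, 8, 9, 10, 11, 12, 13, 14} — 8 values for 8 variables — and 10 appears only in d's list, so d = 10.
The 7 still-open variables together cover exactly {6, 8, 9, 11, 12, 13, 14} — 7 values for 7 variables — and 13 appears only in b's list, so b = 13.
The 6 still-open variables draw from only 6 values {6, 8, 9, 11, 12, 14}, so each is used; only h can be 6, hence h = 6.
The 2 variables e and p are confined to {8, 9}, which locks those values in; drop them from f.
No further eliminations apply; e can still be any of 8, 9.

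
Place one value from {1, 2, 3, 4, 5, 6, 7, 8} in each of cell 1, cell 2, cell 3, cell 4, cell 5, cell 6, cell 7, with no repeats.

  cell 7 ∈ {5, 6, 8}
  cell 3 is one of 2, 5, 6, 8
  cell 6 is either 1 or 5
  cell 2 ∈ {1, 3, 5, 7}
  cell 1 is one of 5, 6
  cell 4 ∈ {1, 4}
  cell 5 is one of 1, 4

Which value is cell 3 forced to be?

The 2 variables cell 4 and cell 5 are confined to {1, 4}, which locks those values in; drop them from cell 2, cell 6.
cell 6 must be 5 (only option left). Eliminate 5 elsewhere: cell 1, cell 2, cell 3, cell 7.
cell 1 has just one choice, so cell 1 = 6. Strike 6 from cell 3, cell 7.
cell 7 must be 8 (only option left). Remove 8 from cell 3.
So cell 3 = 2.

2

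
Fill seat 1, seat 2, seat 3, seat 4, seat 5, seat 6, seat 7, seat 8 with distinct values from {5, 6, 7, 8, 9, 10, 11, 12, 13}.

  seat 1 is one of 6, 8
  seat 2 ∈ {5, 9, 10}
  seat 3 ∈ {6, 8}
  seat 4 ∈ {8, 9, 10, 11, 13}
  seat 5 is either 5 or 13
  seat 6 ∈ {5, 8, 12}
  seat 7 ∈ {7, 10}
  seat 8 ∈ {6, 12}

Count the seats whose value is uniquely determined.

seat 1 and seat 3 between them cover only {6, 8} — a naked pair. Remove those values from seat 4, seat 6, seat 8.
seat 8 has just one choice, so seat 8 = 12. Strike 12 from seat 6.
That leaves seat 6 = 5. So seat 2, seat 5 can't be 5.
seat 5 must be 13 (only option left). Remove 13 from seat 4.
Determined: seat 5=13, seat 6=5, seat 8=12. The other seats each still have more than one consistent value. That makes 3.

3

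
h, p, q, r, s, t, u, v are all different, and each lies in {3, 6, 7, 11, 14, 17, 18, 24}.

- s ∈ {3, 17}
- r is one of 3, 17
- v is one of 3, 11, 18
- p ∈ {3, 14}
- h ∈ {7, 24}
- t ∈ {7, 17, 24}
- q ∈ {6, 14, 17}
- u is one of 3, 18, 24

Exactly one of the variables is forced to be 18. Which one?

u

Among the 8 variables, 6 fits only q (and all 8 values in {3, 6, 7, 11, 14, 17, 18, 24} must be used), so q = 6.
Among the 7 still-open variables, 11 fits only v (and all 7 values in {3, 7, 11, 14, 17, 18, 24} must be used), so v = 11.
The 6 still-open variables draw from only 6 values {3, 7, 14, 17, 18, 24}, so each is used; only p can be 14, hence p = 14.
Among the 5 still-open variables, 18 fits only u (and all 5 values in {3, 7, 17, 18, 24} must be used), so u = 18.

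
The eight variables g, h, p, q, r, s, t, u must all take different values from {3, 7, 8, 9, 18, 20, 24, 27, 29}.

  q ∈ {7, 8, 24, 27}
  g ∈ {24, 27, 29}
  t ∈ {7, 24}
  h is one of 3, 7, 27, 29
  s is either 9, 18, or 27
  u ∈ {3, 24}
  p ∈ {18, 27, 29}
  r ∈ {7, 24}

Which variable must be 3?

The 8 variables together cover exactly {3, 7, 8, 9, 18, 24, 27, 29} — 8 values for 8 variables — and 8 appears only in q's list, so q = 8.
The 7 still-open variables together cover exactly {3, 7, 9, 18, 24, 27, 29} — 7 values for 7 variables — and 9 appears only in s's list, so s = 9.
The 6 still-open variables draw from only 6 values {3, 7, 18, 24, 27, 29}, so each is used; only p can be 18, hence p = 18.
r and t share exactly the 2 values {7, 24}; by pigeonhole those values go to them, so strike 7, 24 from g, h, u.
So 3 goes to u.

u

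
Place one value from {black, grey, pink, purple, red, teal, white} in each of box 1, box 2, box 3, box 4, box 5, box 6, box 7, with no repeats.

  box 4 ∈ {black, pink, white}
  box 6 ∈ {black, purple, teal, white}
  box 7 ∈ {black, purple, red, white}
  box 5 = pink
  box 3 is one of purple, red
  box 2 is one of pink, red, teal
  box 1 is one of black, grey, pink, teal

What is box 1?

grey

box 5 must be pink (only option left). Eliminate pink elsewhere: box 1, box 2, box 4.
The 6 still-open variables together cover exactly {black, grey, purple, red, teal, white} — 6 values for 6 variables — and grey appears only in box 1's list, so box 1 = grey.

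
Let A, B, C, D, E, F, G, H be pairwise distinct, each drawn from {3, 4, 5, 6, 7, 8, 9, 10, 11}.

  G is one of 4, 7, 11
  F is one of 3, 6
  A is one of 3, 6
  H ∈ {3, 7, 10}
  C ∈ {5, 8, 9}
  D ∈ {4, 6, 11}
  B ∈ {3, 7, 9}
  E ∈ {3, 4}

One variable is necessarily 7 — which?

The 2 variables A and F are confined to {3, 6}, which locks those values in; drop them from B, D, E, H.
That leaves E = 4. Remove 4 from D, G.
That leaves D = 11. Strike 11 from G.
So 7 goes to G.

G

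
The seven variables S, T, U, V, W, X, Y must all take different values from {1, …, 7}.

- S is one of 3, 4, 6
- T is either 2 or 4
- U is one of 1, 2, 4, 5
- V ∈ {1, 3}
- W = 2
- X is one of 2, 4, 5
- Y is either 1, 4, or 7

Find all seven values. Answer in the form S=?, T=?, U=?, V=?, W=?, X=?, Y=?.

W has just one choice, so W = 2. Eliminate 2 elsewhere: T, U, X.
T must be 4 (only option left). Remove 4 from S, U, X, Y.
X has just one choice, so X = 5. Strike 5 from U.
U must be 1 (only option left). Eliminate 1 elsewhere: V, Y.
That leaves V = 3. So S can't be 3.
Y's domain is down to {7}, so Y = 7.
That leaves S = 6.

S=6, T=4, U=1, V=3, W=2, X=5, Y=7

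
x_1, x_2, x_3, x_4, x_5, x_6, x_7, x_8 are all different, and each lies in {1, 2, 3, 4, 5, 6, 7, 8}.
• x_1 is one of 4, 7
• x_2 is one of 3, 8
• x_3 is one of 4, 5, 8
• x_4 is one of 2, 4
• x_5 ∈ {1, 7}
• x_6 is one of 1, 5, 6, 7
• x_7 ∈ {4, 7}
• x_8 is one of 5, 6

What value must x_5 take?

1

Among the 8 variables, 2 fits only x_4 (and all 8 values in {1, 2, 3, 4, 5, 6, 7, 8} must be used), so x_4 = 2.
The 7 still-open variables draw from only 7 values {1, 3, 4, 5, 6, 7, 8}, so each is used; only x_2 can be 3, hence x_2 = 3.
The 6 still-open variables together cover exactly {1, 4, 5, 6, 7, 8} — 6 values for 6 variables — and 8 appears only in x_3's list, so x_3 = 8.
The 2 variables x_1 and x_7 are confined to {4, 7}, which locks those values in; drop them from x_5, x_6.
So x_5 = 1.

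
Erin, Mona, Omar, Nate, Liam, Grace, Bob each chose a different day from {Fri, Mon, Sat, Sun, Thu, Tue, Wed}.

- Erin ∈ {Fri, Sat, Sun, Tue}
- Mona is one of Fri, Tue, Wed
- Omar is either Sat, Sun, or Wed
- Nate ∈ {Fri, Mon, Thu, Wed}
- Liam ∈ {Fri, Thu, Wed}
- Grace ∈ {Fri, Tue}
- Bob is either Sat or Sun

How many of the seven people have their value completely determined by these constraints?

2

The 7 variables draw from only 7 values {Fri, Mon, Sat, Sun, Thu, Tue, Wed}, so each is used; only Nate can be Mon, hence Nate = Mon.
The 6 still-open variables draw from only 6 values {Fri, Sat, Sun, Thu, Tue, Wed}, so each is used; only Liam can be Thu, hence Liam = Thu.
Determined: Nate=Mon, Liam=Thu. The other people each still have more than one consistent value. That makes 2.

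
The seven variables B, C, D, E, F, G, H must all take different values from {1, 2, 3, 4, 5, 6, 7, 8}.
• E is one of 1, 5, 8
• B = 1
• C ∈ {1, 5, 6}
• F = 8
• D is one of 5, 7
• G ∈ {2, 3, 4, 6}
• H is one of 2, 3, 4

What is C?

6

B has just one choice, so B = 1. So C, E can't be 1.
F has just one choice, so F = 8. Remove 8 from E.
E's domain is down to {5}, so E = 5. So C, D can't be 5.
So C = 6.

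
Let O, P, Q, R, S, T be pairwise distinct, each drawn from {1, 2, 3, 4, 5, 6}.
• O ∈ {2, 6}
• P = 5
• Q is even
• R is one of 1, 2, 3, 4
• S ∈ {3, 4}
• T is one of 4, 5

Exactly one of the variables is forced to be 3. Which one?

P's domain is down to {5}, so P = 5. Remove 5 from T.
T has just one choice, so T = 4. Strike 4 from Q, R, S.
So 3 goes to S.

S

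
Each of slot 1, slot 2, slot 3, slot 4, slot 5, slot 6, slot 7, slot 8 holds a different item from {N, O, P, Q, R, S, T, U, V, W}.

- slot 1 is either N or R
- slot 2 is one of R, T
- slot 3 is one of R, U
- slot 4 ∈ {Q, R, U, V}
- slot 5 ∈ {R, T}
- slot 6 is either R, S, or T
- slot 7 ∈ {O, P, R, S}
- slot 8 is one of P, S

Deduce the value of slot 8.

The 2 variables slot 2 and slot 5 are confined to {R, T}, which locks those values in; drop them from slot 1, slot 3, slot 4, slot 6, slot 7.
slot 1 has just one choice, so slot 1 = N.
slot 3 has just one choice, so slot 3 = U. Strike U from slot 4.
slot 6's domain is down to {S}, so slot 6 = S. Remove S from slot 7, slot 8.
So slot 8 = P.

P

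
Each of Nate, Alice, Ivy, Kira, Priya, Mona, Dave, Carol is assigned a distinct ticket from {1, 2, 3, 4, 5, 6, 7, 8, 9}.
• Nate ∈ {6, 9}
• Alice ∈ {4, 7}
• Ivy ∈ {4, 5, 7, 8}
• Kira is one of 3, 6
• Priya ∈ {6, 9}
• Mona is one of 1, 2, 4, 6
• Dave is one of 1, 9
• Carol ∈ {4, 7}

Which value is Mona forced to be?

Nate and Priya share exactly the 2 values {6, 9}; by pigeonhole those values go to them, so strike 6, 9 from Kira, Mona, Dave.
Kira's domain is down to {3}, so Kira = 3.
Dave's domain is down to {1}, so Dave = 1. Eliminate 1 elsewhere: Mona.
Alice and Carol share exactly the 2 values {4, 7}; by pigeonhole those values go to them, so strike 4, 7 from Ivy, Mona.
So Mona = 2.

2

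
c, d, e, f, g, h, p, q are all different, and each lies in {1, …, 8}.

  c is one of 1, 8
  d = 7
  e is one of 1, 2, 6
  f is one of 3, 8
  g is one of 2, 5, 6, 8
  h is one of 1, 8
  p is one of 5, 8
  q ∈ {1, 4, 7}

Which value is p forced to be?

5

d's domain is down to {7}, so d = 7. So q can't be 7.
The 7 still-open variables draw from only 7 values {1, 2, 3, 4, 5, 6, 8}, so each is used; only f can be 3, hence f = 3.
Among the 6 still-open variables, 4 fits only q (and all 6 values in {1, 2, 4, 5, 6, 8} must be used), so q = 4.
The 2 variables c and h are confined to {1, 8}, which locks those values in; drop them from e, g, p.
So p = 5.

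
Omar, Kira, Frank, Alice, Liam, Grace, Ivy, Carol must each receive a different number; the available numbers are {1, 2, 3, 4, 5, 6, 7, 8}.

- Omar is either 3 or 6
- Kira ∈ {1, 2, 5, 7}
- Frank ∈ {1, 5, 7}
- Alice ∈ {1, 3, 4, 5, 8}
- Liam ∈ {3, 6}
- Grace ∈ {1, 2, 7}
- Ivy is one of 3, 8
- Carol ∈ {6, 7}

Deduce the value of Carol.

7

The 8 variables together cover exactly {1, 2, 3, 4, 5, 6, 7, 8} — 8 values for 8 variables — and 4 appears only in Alice's list, so Alice = 4.
The 7 still-open variables together cover exactly {1, 2, 3, 5, 6, 7, 8} — 7 values for 7 variables — and 8 appears only in Ivy's list, so Ivy = 8.
Omar and Liam share exactly the 2 values {3, 6}; by pigeonhole those values go to them, so strike 3, 6 from Carol.
So Carol = 7.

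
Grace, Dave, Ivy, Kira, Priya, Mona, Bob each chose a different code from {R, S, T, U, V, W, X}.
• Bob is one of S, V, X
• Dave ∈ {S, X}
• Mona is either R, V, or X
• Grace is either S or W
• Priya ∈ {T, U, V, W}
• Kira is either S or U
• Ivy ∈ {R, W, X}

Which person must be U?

Kira

The 7 variables draw from only 7 values {R, S, T, U, V, W, X}, so each is used; only Priya can be T, hence Priya = T.
Among the 6 still-open variables, U fits only Kira (and all 6 values in {R, S, U, V, W, X} must be used), so Kira = U.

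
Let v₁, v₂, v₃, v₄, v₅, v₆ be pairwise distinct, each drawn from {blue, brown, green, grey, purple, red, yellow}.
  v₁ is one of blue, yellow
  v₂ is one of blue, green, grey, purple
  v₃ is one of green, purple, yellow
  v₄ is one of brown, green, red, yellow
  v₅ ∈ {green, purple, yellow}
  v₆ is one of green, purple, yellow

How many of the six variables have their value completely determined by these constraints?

v₃, v₅, v₆ share exactly the 3 values {green, purple, yellow}; by pigeonhole those values go to them, so strike green, purple, yellow from v₁, v₂, v₄.
That leaves v₁ = blue. Strike blue from v₂.
v₂ must be grey (only option left).
Determined: v₁=blue, v₂=grey. The other variables each still have more than one consistent value. That makes 2.

2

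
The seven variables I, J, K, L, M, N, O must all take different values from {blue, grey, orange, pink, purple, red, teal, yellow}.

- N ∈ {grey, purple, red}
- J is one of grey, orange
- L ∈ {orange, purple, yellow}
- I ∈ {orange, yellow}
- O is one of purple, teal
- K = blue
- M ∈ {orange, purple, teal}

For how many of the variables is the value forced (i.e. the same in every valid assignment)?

3

K's domain is down to {blue}, so K = blue.
The 6 still-open variables draw from only 6 values {grey, orange, purple, red, teal, yellow}, so each is used; only N can be red, hence N = red.
The 5 still-open variables draw from only 5 values {grey, orange, purple, teal, yellow}, so each is used; only J can be grey, hence J = grey.
Determined: J=grey, K=blue, N=red. The other variables each still have more than one consistent value. That makes 3.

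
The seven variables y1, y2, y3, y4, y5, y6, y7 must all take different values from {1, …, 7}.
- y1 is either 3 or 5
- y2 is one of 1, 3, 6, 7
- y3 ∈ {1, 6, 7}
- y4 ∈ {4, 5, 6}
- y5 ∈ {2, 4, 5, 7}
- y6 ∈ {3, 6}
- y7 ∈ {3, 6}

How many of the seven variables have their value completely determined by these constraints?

3

Among the 7 variables, 2 fits only y5 (and all 7 values in {1, 2, 3, 4, 5, 6, 7} must be used), so y5 = 2.
The 6 still-open variables together cover exactly {1, 3, 4, 5, 6, 7} — 6 values for 6 variables — and 4 appears only in y4's list, so y4 = 4.
The 5 still-open variables draw from only 5 values {1, 3, 5, 6, 7}, so each is used; only y1 can be 5, hence y1 = 5.
y6 and y7 share exactly the 2 values {3, 6}; by pigeonhole those values go to them, so strike 3, 6 from y2, y3.
Determined: y1=5, y4=4, y5=2. The other variables each still have more than one consistent value. That makes 3.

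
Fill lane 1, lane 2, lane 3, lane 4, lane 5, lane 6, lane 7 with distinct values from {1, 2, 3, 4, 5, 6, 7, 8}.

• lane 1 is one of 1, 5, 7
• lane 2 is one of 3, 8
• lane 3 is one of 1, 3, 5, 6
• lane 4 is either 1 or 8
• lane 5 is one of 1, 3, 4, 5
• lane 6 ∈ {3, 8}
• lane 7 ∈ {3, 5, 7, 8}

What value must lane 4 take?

Among the 7 variables, 4 fits only lane 5 (and all 7 values in {1, 3, 4, 5, 6, 7, 8} must be used), so lane 5 = 4.
The 6 still-open variables draw from only 6 values {1, 3, 5, 6, 7, 8}, so each is used; only lane 3 can be 6, hence lane 3 = 6.
The 2 variables lane 2 and lane 6 are confined to {3, 8}, which locks those values in; drop them from lane 4, lane 7.
So lane 4 = 1.

1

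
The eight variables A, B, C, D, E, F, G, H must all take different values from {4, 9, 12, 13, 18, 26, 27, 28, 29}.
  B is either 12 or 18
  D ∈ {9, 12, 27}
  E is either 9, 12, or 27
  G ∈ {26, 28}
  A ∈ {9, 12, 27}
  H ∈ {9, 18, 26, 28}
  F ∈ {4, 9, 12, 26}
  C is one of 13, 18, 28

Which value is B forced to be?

18

Among the 8 variables, 4 fits only F (and all 8 values in {4, 9, 12, 13, 18, 26, 27, 28} must be used), so F = 4.
Among the 7 still-open variables, 13 fits only C (and all 7 values in {9, 12, 13, 18, 26, 27, 28} must be used), so C = 13.
A, D, E share exactly the 3 values {9, 12, 27}; by pigeonhole those values go to them, so strike 9, 12, 27 from B, H.
So B = 18.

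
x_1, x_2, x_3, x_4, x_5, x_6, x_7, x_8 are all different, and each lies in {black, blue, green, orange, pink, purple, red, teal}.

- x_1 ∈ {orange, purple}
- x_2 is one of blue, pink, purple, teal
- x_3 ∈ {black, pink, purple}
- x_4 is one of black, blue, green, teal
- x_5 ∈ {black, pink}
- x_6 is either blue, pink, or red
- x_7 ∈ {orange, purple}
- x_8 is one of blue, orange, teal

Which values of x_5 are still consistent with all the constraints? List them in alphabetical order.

The 8 variables together cover exactly {black, blue, green, orange, pink, purple, red, teal} — 8 values for 8 variables — and green appears only in x_4's list, so x_4 = green.
The 7 still-open variables together cover exactly {black, blue, orange, pink, purple, red, teal} — 7 values for 7 variables — and red appears only in x_6's list, so x_6 = red.
The 2 variables x_1 and x_7 are confined to {orange, purple}, which locks those values in; drop them from x_2, x_3, x_8.
The 2 variables x_3 and x_5 are confined to {black, pink}, which locks those values in; drop them from x_2.
No further eliminations apply; x_5 can still be any of black, pink.

black, pink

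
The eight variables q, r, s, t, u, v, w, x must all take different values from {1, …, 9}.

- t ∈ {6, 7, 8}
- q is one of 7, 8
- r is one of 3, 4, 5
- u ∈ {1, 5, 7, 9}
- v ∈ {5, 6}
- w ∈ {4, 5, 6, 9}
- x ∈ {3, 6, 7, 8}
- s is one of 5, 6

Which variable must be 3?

x

The 8 variables together cover exactly {1, 3, 4, 5, 6, 7, 8, 9} — 8 values for 8 variables — and 1 appears only in u's list, so u = 1.
Among the 7 still-open variables, 9 fits only w (and all 7 values in {3, 4, 5, 6, 7, 8, 9} must be used), so w = 9.
The 6 still-open variables together cover exactly {3, 4, 5, 6, 7, 8} — 6 values for 6 variables — and 4 appears only in r's list, so r = 4.
The 5 still-open variables draw from only 5 values {3, 5, 6, 7, 8}, so each is used; only x can be 3, hence x = 3.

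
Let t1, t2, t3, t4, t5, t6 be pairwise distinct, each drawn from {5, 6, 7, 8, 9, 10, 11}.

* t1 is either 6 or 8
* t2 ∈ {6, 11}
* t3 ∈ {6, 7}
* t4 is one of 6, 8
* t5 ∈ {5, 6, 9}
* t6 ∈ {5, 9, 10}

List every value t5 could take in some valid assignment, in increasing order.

5, 9

t1 and t4 between them cover only {6, 8} — a naked pair. Remove those values from t2, t3, t5.
t2's domain is down to {11}, so t2 = 11.
t3 has just one choice, so t3 = 7.
No further eliminations apply; t5 can still be any of 5, 9.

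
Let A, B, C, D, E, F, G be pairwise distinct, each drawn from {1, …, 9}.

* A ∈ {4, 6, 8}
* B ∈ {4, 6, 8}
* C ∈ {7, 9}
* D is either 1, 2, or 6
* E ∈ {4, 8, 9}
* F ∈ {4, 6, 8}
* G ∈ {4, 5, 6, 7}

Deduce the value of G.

A, B, F between them cover only {4, 6, 8} — a naked triple. Remove those values from D, E, G.
E has just one choice, so E = 9. Remove 9 from C.
C's domain is down to {7}, so C = 7. Eliminate 7 elsewhere: G.
So G = 5.

5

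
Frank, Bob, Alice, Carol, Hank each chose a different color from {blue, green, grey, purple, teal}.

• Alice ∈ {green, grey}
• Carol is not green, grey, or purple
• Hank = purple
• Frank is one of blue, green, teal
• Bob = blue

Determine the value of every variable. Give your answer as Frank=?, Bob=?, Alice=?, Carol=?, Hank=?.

Frank=green, Bob=blue, Alice=grey, Carol=teal, Hank=purple

Bob has just one choice, so Bob = blue. Strike blue from Frank, Carol.
That leaves Carol = teal. Strike teal from Frank.
That leaves Hank = purple.
Frank's domain is down to {green}, so Frank = green. Remove green from Alice.
That leaves Alice = grey.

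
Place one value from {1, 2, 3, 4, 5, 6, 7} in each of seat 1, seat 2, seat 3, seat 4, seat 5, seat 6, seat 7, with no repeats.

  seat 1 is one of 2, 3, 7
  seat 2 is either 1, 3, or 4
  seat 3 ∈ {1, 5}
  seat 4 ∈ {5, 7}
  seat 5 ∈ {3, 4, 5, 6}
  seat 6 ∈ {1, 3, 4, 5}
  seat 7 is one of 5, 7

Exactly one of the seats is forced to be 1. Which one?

The 7 variables together cover exactly {1, 2, 3, 4, 5, 6, 7} — 7 values for 7 variables — and 2 appears only in seat 1's list, so seat 1 = 2.
Among the 6 still-open variables, 6 fits only seat 5 (and all 6 values in {1, 3, 4, 5, 6, 7} must be used), so seat 5 = 6.
seat 4 and seat 7 between them cover only {5, 7} — a naked pair. Remove those values from seat 3, seat 6.
So 1 goes to seat 3.

seat 3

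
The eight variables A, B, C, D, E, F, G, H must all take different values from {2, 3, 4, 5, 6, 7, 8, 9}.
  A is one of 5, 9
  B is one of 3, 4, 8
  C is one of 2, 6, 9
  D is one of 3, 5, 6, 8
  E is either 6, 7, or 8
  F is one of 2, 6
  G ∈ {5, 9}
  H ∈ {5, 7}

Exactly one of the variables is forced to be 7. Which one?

H

Among the 8 variables, 4 fits only B (and all 8 values in {2, 3, 4, 5, 6, 7, 8, 9} must be used), so B = 4.
Among the 7 still-open variables, 3 fits only D (and all 7 values in {2, 3, 5, 6, 7, 8, 9} must be used), so D = 3.
The 6 still-open variables draw from only 6 values {2, 5, 6, 7, 8, 9}, so each is used; only E can be 8, hence E = 8.
The 5 still-open variables together cover exactly {2, 5, 6, 7, 9} — 5 values for 5 variables — and 7 appears only in H's list, so H = 7.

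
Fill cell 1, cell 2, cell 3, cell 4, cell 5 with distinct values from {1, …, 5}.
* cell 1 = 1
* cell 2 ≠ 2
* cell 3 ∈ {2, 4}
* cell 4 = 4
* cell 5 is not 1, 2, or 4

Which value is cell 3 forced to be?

2

cell 1 has just one choice, so cell 1 = 1. Eliminate 1 elsewhere: cell 2.
That leaves cell 4 = 4. Remove 4 from cell 2, cell 3.
So cell 3 = 2.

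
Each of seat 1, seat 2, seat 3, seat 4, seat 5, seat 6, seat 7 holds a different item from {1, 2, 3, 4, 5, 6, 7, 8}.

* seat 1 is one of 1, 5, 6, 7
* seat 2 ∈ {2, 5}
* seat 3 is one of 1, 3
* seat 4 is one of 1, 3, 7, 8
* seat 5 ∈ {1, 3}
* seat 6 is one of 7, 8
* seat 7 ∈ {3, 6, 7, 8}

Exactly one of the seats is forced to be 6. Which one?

seat 7

The 7 variables together cover exactly {1, 2, 3, 5, 6, 7, 8} — 7 values for 7 variables — and 2 appears only in seat 2's list, so seat 2 = 2.
Among the 6 still-open variables, 5 fits only seat 1 (and all 6 values in {1, 3, 5, 6, 7, 8} must be used), so seat 1 = 5.
The 5 still-open variables together cover exactly {1, 3, 6, 7, 8} — 5 values for 5 variables — and 6 appears only in seat 7's list, so seat 7 = 6.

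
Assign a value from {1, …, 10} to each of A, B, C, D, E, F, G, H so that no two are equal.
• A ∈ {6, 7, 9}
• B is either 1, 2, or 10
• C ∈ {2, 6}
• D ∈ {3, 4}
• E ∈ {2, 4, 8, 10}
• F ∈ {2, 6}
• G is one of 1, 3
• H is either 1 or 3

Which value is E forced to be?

8

C and F between them cover only {2, 6} — a naked pair. Remove those values from A, B, E.
The 2 variables G and H are confined to {1, 3}, which locks those values in; drop them from B, D.
B has just one choice, so B = 10. So E can't be 10.
That leaves D = 4. Remove 4 from E.
So E = 8.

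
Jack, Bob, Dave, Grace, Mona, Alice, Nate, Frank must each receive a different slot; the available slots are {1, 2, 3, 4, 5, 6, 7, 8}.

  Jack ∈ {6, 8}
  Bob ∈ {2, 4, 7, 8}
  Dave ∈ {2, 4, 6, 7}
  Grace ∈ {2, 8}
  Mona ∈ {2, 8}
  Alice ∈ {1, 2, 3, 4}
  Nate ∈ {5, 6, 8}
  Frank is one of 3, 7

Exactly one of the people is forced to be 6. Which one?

Jack

Among the 8 variables, 1 fits only Alice (and all 8 values in {1, 2, 3, 4, 5, 6, 7, 8} must be used), so Alice = 1.
The 7 still-open variables draw from only 7 values {2, 3, 4, 5, 6, 7, 8}, so each is used; only Frank can be 3, hence Frank = 3.
The 6 still-open variables together cover exactly {2, 4, 5, 6, 7, 8} — 6 values for 6 variables — and 5 appears only in Nate's list, so Nate = 5.
Grace and Mona share exactly the 2 values {2, 8}; by pigeonhole those values go to them, so strike 2, 8 from Jack, Bob, Dave.
So 6 goes to Jack.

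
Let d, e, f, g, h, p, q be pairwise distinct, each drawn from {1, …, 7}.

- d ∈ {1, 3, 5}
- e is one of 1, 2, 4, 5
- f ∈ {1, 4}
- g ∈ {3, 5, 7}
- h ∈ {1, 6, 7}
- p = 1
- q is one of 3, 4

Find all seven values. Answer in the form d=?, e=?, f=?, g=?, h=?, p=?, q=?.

p has just one choice, so p = 1. Strike 1 from d, e, f, h.
f's domain is down to {4}, so f = 4. Eliminate 4 elsewhere: e, q.
q has just one choice, so q = 3. Eliminate 3 elsewhere: d, g.
That leaves d = 5. Strike 5 from e, g.
e's domain is down to {2}, so e = 2.
g's domain is down to {7}, so g = 7. Strike 7 from h.
h's domain is down to {6}, so h = 6.

d=5, e=2, f=4, g=7, h=6, p=1, q=3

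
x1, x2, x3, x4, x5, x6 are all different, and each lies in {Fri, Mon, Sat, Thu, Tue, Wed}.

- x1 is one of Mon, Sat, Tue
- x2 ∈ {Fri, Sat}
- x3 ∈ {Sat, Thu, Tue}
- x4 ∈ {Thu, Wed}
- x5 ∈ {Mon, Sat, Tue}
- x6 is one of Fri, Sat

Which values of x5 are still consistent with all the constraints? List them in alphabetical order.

Mon, Tue

Among the 6 variables, Wed fits only x4 (and all 6 values in {Fri, Mon, Sat, Thu, Tue, Wed} must be used), so x4 = Wed.
The 5 still-open variables together cover exactly {Fri, Mon, Sat, Thu, Tue} — 5 values for 5 variables — and Thu appears only in x3's list, so x3 = Thu.
x2 and x6 between them cover only {Fri, Sat} — a naked pair. Remove those values from x1, x5.
No further eliminations apply; x5 can still be any of Mon, Tue.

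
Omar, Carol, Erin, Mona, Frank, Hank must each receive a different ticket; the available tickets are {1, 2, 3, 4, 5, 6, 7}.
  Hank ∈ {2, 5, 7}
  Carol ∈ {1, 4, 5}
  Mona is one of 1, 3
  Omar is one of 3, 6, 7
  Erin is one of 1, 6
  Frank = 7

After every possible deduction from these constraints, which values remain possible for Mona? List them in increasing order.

Frank must be 7 (only option left). So Omar, Hank can't be 7.
Omar, Erin, Mona between them cover only {1, 3, 6} — a naked triple. Remove those values from Carol.
No further eliminations apply; Mona can still be any of 1, 3.

1, 3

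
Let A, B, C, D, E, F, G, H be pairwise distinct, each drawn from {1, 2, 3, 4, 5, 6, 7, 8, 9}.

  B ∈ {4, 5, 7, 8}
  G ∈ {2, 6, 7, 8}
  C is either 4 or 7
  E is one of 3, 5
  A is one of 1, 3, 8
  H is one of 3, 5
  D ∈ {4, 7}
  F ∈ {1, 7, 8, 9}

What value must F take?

The 2 variables C and D are confined to {4, 7}, which locks those values in; drop them from B, F, G.
E and H share exactly the 2 values {3, 5}; by pigeonhole those values go to them, so strike 3, 5 from A, B.
B's domain is down to {8}, so B = 8. Remove 8 from A, F, G.
A has just one choice, so A = 1. Remove 1 from F.
So F = 9.

9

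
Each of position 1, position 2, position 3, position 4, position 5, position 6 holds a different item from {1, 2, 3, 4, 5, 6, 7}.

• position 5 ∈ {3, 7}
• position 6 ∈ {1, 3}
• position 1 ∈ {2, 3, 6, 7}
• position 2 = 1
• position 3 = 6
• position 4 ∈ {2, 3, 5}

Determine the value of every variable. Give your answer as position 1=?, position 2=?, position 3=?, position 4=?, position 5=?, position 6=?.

position 2 must be 1 (only option left). Remove 1 from position 6.
That leaves position 3 = 6. Remove 6 from position 1.
position 6 has just one choice, so position 6 = 3. Eliminate 3 elsewhere: position 1, position 4, position 5.
position 5's domain is down to {7}, so position 5 = 7. Eliminate 7 elsewhere: position 1.
That leaves position 1 = 2. So position 4 can't be 2.
position 4's domain is down to {5}, so position 4 = 5.

position 1=2, position 2=1, position 3=6, position 4=5, position 5=7, position 6=3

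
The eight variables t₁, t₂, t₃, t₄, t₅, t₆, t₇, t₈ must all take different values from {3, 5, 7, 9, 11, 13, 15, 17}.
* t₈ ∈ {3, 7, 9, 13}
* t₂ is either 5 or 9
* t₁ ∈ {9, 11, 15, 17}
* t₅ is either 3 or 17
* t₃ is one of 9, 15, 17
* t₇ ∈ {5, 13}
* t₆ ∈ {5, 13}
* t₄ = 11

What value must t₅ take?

3

t₄'s domain is down to {11}, so t₄ = 11. Eliminate 11 elsewhere: t₁.
The 7 still-open variables together cover exactly {3, 5, 7, 9, 13, 15, 17} — 7 values for 7 variables — and 7 appears only in t₈'s list, so t₈ = 7.
The 6 still-open variables together cover exactly {3, 5, 9, 13, 15, 17} — 6 values for 6 variables — and 3 appears only in t₅'s list, so t₅ = 3.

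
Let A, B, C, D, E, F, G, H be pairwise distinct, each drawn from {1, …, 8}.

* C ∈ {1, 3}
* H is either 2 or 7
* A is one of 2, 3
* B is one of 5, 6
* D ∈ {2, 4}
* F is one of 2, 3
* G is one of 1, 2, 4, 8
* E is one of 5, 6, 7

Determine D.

4

Among the 8 variables, 8 fits only G (and all 8 values in {1, 2, 3, 4, 5, 6, 7, 8} must be used), so G = 8.
Among the 7 still-open variables, 1 fits only C (and all 7 values in {1, 2, 3, 4, 5, 6, 7} must be used), so C = 1.
Among the 6 still-open variables, 4 fits only D (and all 6 values in {2, 3, 4, 5, 6, 7} must be used), so D = 4.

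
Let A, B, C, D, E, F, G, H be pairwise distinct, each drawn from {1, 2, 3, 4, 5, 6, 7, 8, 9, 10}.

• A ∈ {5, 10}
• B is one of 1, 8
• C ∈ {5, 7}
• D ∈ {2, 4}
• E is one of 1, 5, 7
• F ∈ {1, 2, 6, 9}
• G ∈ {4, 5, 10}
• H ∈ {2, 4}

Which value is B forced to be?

D and H between them cover only {2, 4} — a naked pair. Remove those values from F, G.
A and G between them cover only {5, 10} — a naked pair. Remove those values from C, E.
C has just one choice, so C = 7. Remove 7 from E.
That leaves E = 1. So B, F can't be 1.
So B = 8.

8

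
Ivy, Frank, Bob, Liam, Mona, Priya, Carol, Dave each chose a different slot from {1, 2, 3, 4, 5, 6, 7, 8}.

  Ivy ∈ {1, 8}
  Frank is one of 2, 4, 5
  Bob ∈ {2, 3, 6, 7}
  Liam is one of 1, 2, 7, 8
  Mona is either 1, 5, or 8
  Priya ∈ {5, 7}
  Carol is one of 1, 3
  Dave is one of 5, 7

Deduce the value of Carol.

3

Among the 8 variables, 4 fits only Frank (and all 8 values in {1, 2, 3, 4, 5, 6, 7, 8} must be used), so Frank = 4.
The 7 still-open variables together cover exactly {1, 2, 3, 5, 6, 7, 8} — 7 values for 7 variables — and 6 appears only in Bob's list, so Bob = 6.
The 6 still-open variables together cover exactly {1, 2, 3, 5, 7, 8} — 6 values for 6 variables — and 2 appears only in Liam's list, so Liam = 2.
The 5 still-open variables draw from only 5 values {1, 3, 5, 7, 8}, so each is used; only Carol can be 3, hence Carol = 3.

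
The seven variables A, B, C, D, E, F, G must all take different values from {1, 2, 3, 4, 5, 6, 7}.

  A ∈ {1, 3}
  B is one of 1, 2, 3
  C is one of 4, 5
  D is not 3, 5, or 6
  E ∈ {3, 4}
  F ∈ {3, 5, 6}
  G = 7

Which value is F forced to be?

6

G must be 7 (only option left). Remove 7 from D.
The 6 still-open variables draw from only 6 values {1, 2, 3, 4, 5, 6}, so each is used; only F can be 6, hence F = 6.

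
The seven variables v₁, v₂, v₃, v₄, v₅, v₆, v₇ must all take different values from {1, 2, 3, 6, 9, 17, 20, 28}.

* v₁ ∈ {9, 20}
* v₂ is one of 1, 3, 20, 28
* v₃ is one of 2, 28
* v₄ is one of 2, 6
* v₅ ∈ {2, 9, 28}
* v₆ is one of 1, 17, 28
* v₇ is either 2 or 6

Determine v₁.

20

The 2 variables v₄ and v₇ are confined to {2, 6}, which locks those values in; drop them from v₃, v₅.
v₃ has just one choice, so v₃ = 28. Strike 28 from v₂, v₅, v₆.
v₅ has just one choice, so v₅ = 9. Eliminate 9 elsewhere: v₁.
So v₁ = 20.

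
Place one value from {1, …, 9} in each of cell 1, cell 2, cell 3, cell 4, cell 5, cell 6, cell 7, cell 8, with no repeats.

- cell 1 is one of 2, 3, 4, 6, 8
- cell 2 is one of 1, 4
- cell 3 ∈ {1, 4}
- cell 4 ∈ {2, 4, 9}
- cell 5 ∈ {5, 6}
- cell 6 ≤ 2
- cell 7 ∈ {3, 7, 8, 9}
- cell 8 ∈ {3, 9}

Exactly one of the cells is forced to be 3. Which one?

cell 2 and cell 3 between them cover only {1, 4} — a naked pair. Remove those values from cell 1, cell 4, cell 6.
That leaves cell 6 = 2. Remove 2 from cell 1, cell 4.
cell 4 must be 9 (only option left). Remove 9 from cell 7, cell 8.
So 3 goes to cell 8.

cell 8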